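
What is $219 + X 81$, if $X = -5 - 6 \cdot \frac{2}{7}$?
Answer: $- \frac{2274}{7} \approx -324.86$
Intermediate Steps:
$X = - \frac{47}{7}$ ($X = -5 - 6 \cdot 2 \cdot \frac{1}{7} = -5 - \frac{12}{7} = - \frac{47}{7} \approx -6.7143$)
$219 + X 81 = 219 - \frac{3807}{7} = - \frac{2274}{7}$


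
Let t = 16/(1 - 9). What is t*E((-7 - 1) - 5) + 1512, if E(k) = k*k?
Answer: 1174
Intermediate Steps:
t = -2 (t = 16/(-8) = 16*(-1/8) = -2)
E(k) = k**2
t*E((-7 - 1) - 5) + 1512 = -2*((-7 - 1) - 5)**2 + 1512 = -2*(-8 - 5)**2 + 1512 = -2*(-13)**2 + 1512 = -2*169 + 1512 = -338 + 1512 = 1174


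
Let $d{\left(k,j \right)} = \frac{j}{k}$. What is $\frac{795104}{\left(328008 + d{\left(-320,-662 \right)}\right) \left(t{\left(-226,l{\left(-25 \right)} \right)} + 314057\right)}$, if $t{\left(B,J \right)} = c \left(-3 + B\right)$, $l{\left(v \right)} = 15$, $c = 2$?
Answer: $\frac{127216640}{16458180727989} \approx 7.7297 \cdot 10^{-6}$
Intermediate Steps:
$t{\left(B,J \right)} = -6 + 2 B$ ($t{\left(B,J \right)} = 2 \left(-3 + B\right) = -6 + 2 B$)
$\frac{795104}{\left(328008 + d{\left(-320,-662 \right)}\right) \left(t{\left(-226,l{\left(-25 \right)} \right)} + 314057\right)} = \frac{795104}{\left(328008 - \frac{662}{-320}\right) \left(\left(-6 + 2 \left(-226\right)\right) + 314057\right)} = \frac{795104}{\left(328008 - - \frac{331}{160}\right) \left(\left(-6 - 452\right) + 314057\right)} = \frac{795104}{\left(328008 + \frac{331}{160}\right) \left(-458 + 314057\right)} = \frac{795104}{\frac{52481611}{160} \cdot 313599} = \frac{795104}{\frac{16458180727989}{160}} = 795104 \cdot \frac{160}{16458180727989} = \frac{127216640}{16458180727989}$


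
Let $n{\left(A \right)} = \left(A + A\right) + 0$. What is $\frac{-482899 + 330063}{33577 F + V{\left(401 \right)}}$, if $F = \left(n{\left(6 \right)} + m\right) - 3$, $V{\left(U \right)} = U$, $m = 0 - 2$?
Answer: $- \frac{38209}{58860} \approx -0.64915$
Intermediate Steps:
$m = -2$
$n{\left(A \right)} = 2 A$ ($n{\left(A \right)} = 2 A + 0 = 2 A$)
$F = 7$ ($F = \left(2 \cdot 6 - 2\right) - 3 = \left(12 - 2\right) - 3 = 10 - 3 = 7$)
$\frac{-482899 + 330063}{33577 F + V{\left(401 \right)}} = \frac{-482899 + 330063}{33577 \cdot 7 + 401} = - \frac{152836}{235039 + 401} = - \frac{152836}{235440} = \left(-152836\right) \frac{1}{235440} = - \frac{38209}{58860}$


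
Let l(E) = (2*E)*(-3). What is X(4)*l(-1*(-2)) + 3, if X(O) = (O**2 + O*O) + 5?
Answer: -441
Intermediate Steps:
X(O) = 5 + 2*O**2 (X(O) = (O**2 + O**2) + 5 = 2*O**2 + 5 = 5 + 2*O**2)
l(E) = -6*E
X(4)*l(-1*(-2)) + 3 = (5 + 2*4**2)*(-(-6)*(-2)) + 3 = (5 + 2*16)*(-6*2) + 3 = (5 + 32)*(-12) + 3 = 37*(-12) + 3 = -444 + 3 = -441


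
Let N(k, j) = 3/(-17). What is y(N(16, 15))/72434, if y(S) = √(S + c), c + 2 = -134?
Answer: I*√39355/1231378 ≈ 0.0001611*I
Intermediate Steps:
c = -136 (c = -2 - 134 = -136)
N(k, j) = -3/17 (N(k, j) = 3*(-1/17) = -3/17)
y(S) = √(-136 + S) (y(S) = √(S - 136) = √(-136 + S))
y(N(16, 15))/72434 = √(-136 - 3/17)/72434 = √(-2315/17)*(1/72434) = (I*√39355/17)*(1/72434) = I*√39355/1231378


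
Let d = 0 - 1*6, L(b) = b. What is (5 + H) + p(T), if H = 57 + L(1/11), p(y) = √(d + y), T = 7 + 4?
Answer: 683/11 + √5 ≈ 64.327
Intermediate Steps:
T = 11
d = -6 (d = 0 - 6 = -6)
p(y) = √(-6 + y)
H = 628/11 (H = 57 + 1/11 = 628/11 ≈ 57.091)
(5 + H) + p(T) = (5 + 628/11) + √(-6 + 11) = 683/11 + √5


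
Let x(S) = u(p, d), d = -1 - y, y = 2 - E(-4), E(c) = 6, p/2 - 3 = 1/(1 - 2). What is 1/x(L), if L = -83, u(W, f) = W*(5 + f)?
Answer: 1/32 ≈ 0.031250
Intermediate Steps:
p = 4 (p = 6 + 2/(1 - 2) = 6 + 2/(-1) = 6 + 2*(-1) = 6 - 2 = 4)
y = -4 (y = 2 - 1*6 = 2 - 6 = -4)
d = 3 (d = -1 - 1*(-4) = -1 + 4 = 3)
x(S) = 32 (x(S) = 4*(5 + 3) = 4*8 = 32)
1/x(L) = 1/32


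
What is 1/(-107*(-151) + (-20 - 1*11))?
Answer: 1/16126 ≈ 6.2012e-5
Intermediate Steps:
1/(-107*(-151) + (-20 - 1*11)) = 1/(16157 + (-20 - 11)) = 1/(16157 - 31) = 1/16126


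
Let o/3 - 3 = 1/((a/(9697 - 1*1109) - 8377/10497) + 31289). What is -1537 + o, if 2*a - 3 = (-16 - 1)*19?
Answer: -1077459404761879/705143633752 ≈ -1528.0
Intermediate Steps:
a = -160 (a = 3/2 + ((-16 - 1)*19)/2 = 3/2 + (-17*19)/2 = 3/2 + (½)*(-323) = 3/2 - 323/2 = -160)
o = 6346360314945/705143633752 (o = 9 + 3/((-160/(9697 - 1*1109) - 8377/10497) + 31289) = 9 + 3/((-160/(9697 - 1109) - 8377*1/10497) + 31289) = 9 + 3/((-160/8588 - 8377/10497) + 31289) = 9 + 3/((-160*1/8588 - 8377/10497) + 31289) = 9 + 3/((-40/2147 - 8377/10497) + 31289) = 9 + 3/(-18405299/22537059 + 31289) = 9 + 3/(705143633752/22537059) = 9 + 3*(22537059/705143633752) = 9 + 67611177/705143633752 = 6346360314945/705143633752 ≈ 9.0001)
-1537 + o = -1537 + 6346360314945/705143633752 = -1077459404761879/705143633752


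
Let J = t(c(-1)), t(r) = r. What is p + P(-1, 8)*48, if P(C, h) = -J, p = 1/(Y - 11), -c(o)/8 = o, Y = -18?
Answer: -11137/29 ≈ -384.03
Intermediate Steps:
c(o) = -8*o
J = 8 (J = -8*(-1) = 8)
p = -1/29 (p = 1/(-18 - 11) = 1/(-29) = -1/29 ≈ -0.034483)
P(C, h) = -8 (P(C, h) = -1*8 = -8)
p + P(-1, 8)*48 = -1/29 - 8*48 = -1/29 - 384 = -11137/29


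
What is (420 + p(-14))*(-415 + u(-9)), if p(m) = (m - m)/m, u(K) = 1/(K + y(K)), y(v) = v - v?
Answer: -523040/3 ≈ -1.7435e+5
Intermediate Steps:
y(v) = 0
u(K) = 1/K (u(K) = 1/(K + 0) = 1/K)
p(m) = 0 (p(m) = 0/m = 0)
(420 + p(-14))*(-415 + u(-9)) = (420 + 0)*(-415 + 1/(-9)) = 420*(-415 - ⅑) = 420*(-3736/9) = -523040/3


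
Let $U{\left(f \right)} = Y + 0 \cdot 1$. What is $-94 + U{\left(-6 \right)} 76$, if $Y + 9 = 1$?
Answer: $-702$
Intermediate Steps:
$Y = -8$ ($Y = -9 + 1 = -8$)
$U{\left(f \right)} = -8$ ($U{\left(f \right)} = -8 + 0 \cdot 1 = -8 + 0 = -8$)
$-94 + U{\left(-6 \right)} 76 = -94 - 608 = -702$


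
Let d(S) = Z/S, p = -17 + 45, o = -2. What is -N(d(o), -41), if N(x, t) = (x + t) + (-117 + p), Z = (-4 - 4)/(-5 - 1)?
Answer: 392/3 ≈ 130.67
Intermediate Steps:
p = 28
Z = 4/3 (Z = -8/(-6) = -8*(-⅙) = 4/3 ≈ 1.3333)
d(S) = 4/(3*S)
N(x, t) = -89 + t + x (N(x, t) = (x + t) + (-117 + 28) = (t + x) - 89 = -89 + t + x)
-N(d(o), -41) = -(-89 - 41 + (4/3)/(-2)) = -(-89 - 41 + (4/3)*(-½)) = -(-89 - 41 - ⅔) = -1*(-392/3) = 392/3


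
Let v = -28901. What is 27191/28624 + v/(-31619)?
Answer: 1687014453/905062256 ≈ 1.8640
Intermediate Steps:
27191/28624 + v/(-31619) = 27191/28624 - 28901/(-31619) = 27191*(1/28624) - 28901*(-1/31619) = 27191/28624 + 28901/31619 = 1687014453/905062256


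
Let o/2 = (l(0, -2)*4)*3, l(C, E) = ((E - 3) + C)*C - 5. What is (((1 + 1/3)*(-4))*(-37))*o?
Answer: -23680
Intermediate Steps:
l(C, E) = -5 + C*(-3 + C + E) (l(C, E) = ((-3 + E) + C)*C - 5 = (-3 + C + E)*C - 5 = C*(-3 + C + E) - 5 = -5 + C*(-3 + C + E))
o = -120 (o = 2*(((-5 + 0**2 - 3*0 + 0*(-2))*4)*3) = 2*(((-5 + 0 + 0 + 0)*4)*3) = 2*(-5*4*3) = 2*(-20*3) = 2*(-60) = -120)
(((1 + 1/3)*(-4))*(-37))*o = (((1 + 1/3)*(-4))*(-37))*(-120) = (((4/3)*(-4))*(-37))*(-120) = -16/3*(-37)*(-120) = (592/3)*(-120) = -23680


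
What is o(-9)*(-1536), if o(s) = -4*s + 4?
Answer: -61440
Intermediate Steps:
o(s) = 4 - 4*s
o(-9)*(-1536) = (4 - 4*(-9))*(-1536) = (4 + 36)*(-1536) = 40*(-1536) = -61440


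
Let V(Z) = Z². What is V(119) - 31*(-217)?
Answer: 20888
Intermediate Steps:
V(119) - 31*(-217) = 119² - 31*(-217) = 14161 - 1*(-6727) = 14161 + 6727 = 20888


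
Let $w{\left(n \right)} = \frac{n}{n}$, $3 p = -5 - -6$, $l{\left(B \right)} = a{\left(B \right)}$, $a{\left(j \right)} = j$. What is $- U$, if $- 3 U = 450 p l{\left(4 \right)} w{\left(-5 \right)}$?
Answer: $200$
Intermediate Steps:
$l{\left(B \right)} = B$
$p = \frac{1}{3}$ ($p = \frac{-5 - -6}{3} = \frac{-5 + 6}{3} = \frac{1}{3} \cdot 1 = \frac{1}{3} \approx 0.33333$)
$w{\left(n \right)} = 1$
$U = -200$ ($U = - \frac{450 \cdot \frac{1}{3} \cdot 4 \cdot 1}{3} = - \frac{450 \cdot \frac{4}{3} \cdot 1}{3} = - \frac{450 \cdot \frac{4}{3}}{3} = \left(- \frac{1}{3}\right) 600 = -200$)
$- U = \left(-1\right) \left(-200\right) = 200$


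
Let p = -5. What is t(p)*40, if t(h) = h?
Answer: -200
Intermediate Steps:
t(p)*40 = -5*40 = -200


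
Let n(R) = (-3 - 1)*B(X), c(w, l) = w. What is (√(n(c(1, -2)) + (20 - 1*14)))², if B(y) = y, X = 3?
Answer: -6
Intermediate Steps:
n(R) = -12 (n(R) = (-3 - 1)*3 = -4*3 = -12)
(√(n(c(1, -2)) + (20 - 1*14)))² = (√(-12 + (20 - 1*14)))² = (√(-12 + (20 - 14)))² = (√(-12 + 6))² = (√(-6))² = (I*√6)² = -6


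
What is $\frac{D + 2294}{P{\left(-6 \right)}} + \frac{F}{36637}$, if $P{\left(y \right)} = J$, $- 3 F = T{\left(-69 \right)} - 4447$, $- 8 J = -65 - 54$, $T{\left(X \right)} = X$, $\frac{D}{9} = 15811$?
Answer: $\frac{127139427188}{13079409} \approx 9720.6$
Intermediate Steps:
$D = 142299$ ($D = 9 \cdot 15811 = 142299$)
$J = \frac{119}{8}$ ($J = - \frac{-65 - 54}{8} = \left(- \frac{1}{8}\right) \left(-119\right) = \frac{119}{8} \approx 14.875$)
$F = \frac{4516}{3}$ ($F = - \frac{-69 - 4447}{3} = \left(- \frac{1}{3}\right) \left(-4516\right) = \frac{4516}{3} \approx 1505.3$)
$P{\left(y \right)} = \frac{119}{8}$
$\frac{D + 2294}{P{\left(-6 \right)}} + \frac{F}{36637} = \frac{142299 + 2294}{\frac{119}{8}} + \frac{4516}{3 \cdot 36637} = 144593 \cdot \frac{8}{119} + \frac{4516}{3} \cdot \frac{1}{36637} = \frac{1156744}{119} + \frac{4516}{109911} = \frac{127139427188}{13079409}$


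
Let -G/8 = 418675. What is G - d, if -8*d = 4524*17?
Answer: -6679573/2 ≈ -3.3398e+6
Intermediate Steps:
d = -19227/2 (d = -1131*17/2 = -⅛*76908 = -19227/2 ≈ -9613.5)
G = -3349400 (G = -8*418675 = -3349400)
G - d = -3349400 - 1*(-19227/2) = -3349400 + 19227/2 = -6679573/2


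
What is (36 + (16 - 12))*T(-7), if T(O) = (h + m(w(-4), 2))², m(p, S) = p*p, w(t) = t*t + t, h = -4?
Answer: 784000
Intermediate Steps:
w(t) = t + t² (w(t) = t² + t = t + t²)
m(p, S) = p²
T(O) = 19600 (T(O) = (-4 + (-4*(1 - 4))²)² = (-4 + (-4*(-3))²)² = (-4 + 12²)² = (-4 + 144)² = 140² = 19600)
(36 + (16 - 12))*T(-7) = (36 + (16 - 12))*19600 = (36 + 4)*19600 = 40*19600 = 784000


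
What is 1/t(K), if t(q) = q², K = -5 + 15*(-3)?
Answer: 1/2500 ≈ 0.00040000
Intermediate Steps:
K = -50 (K = -5 - 45 = -50)
1/t(K) = 1/((-50)²) = 1/2500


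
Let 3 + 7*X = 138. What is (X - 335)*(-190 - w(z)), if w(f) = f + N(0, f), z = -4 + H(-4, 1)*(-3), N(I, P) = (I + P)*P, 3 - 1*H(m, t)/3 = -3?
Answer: 7726160/7 ≈ 1.1037e+6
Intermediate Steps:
X = 135/7 (X = -3/7 + (⅐)*138 = -3/7 + 138/7 = 135/7 ≈ 19.286)
H(m, t) = 18 (H(m, t) = 9 - 3*(-3) = 9 + 9 = 18)
N(I, P) = P*(I + P)
z = -58 (z = -4 + 18*(-3) = -4 - 54 = -58)
w(f) = f + f² (w(f) = f + f*(0 + f) = f + f*f = f + f²)
(X - 335)*(-190 - w(z)) = (135/7 - 335)*(-190 - (-58)*(1 - 58)) = -2210*(-190 - (-58)*(-57))/7 = -2210*(-190 - 1*3306)/7 = -2210*(-190 - 3306)/7 = -2210/7*(-3496) = 7726160/7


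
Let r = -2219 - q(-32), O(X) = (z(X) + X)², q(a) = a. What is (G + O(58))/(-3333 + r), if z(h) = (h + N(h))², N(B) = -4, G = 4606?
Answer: -4424641/2760 ≈ -1603.1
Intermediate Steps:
z(h) = (-4 + h)² (z(h) = (h - 4)² = (-4 + h)²)
O(X) = (X + (-4 + X)²)² (O(X) = ((-4 + X)² + X)² = (X + (-4 + X)²)²)
r = -2187 (r = -2219 - 1*(-32) = -2219 + 32 = -2187)
(G + O(58))/(-3333 + r) = (4606 + (58 + (-4 + 58)²)²)/(-3333 - 2187) = (4606 + (58 + 54²)²)/(-5520) = (4606 + (58 + 2916)²)*(-1/5520) = (4606 + 2974²)*(-1/5520) = (4606 + 8844676)*(-1/5520) = 8849282*(-1/5520) = -4424641/2760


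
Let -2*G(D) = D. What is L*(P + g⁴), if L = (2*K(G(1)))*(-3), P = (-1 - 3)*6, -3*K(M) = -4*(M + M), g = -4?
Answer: 1856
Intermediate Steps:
G(D) = -D/2
K(M) = 8*M/3 (K(M) = -(-4)*(M + M)/3 = -(-4)*2*M/3 = -(-8)*M/3 = 8*M/3)
P = -24 (P = -4*6 = -24)
L = 8 (L = (2*(8*(-½*1)/3))*(-3) = (2*((8/3)*(-½)))*(-3) = (2*(-4/3))*(-3) = -8/3*(-3) = 8)
L*(P + g⁴) = 8*(-24 + (-4)⁴) = 8*(-24 + 256) = 8*232 = 1856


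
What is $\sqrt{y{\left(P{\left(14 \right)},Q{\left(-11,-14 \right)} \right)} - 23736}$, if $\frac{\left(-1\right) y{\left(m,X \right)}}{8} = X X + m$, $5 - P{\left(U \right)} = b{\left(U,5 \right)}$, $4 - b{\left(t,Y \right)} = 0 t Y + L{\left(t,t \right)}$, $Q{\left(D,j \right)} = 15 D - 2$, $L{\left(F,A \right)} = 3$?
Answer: $4 i \sqrt{15430} \approx 496.87 i$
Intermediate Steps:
$Q{\left(D,j \right)} = -2 + 15 D$
$b{\left(t,Y \right)} = 1$ ($b{\left(t,Y \right)} = 4 - \left(0 t Y + 3\right) = 4 - \left(0 Y + 3\right) = 4 - \left(0 + 3\right) = 4 - 3 = 1$)
$P{\left(U \right)} = 4$ ($P{\left(U \right)} = 5 - 1 = 4$)
$y{\left(m,X \right)} = - 8 m - 8 X^{2}$ ($y{\left(m,X \right)} = - 8 \left(X X + m\right) = - 8 \left(X^{2} + m\right) = - 8 \left(m + X^{2}\right) = - 8 m - 8 X^{2}$)
$\sqrt{y{\left(P{\left(14 \right)},Q{\left(-11,-14 \right)} \right)} - 23736} = \sqrt{\left(\left(-8\right) 4 - 8 \left(-2 + 15 \left(-11\right)\right)^{2}\right) - 23736} = \sqrt{\left(-32 - 8 \left(-2 - 165\right)^{2}\right) - 23736} = \sqrt{\left(-32 - 8 \left(-167\right)^{2}\right) - 23736} = \sqrt{\left(-32 - 223112\right) - 23736} = \sqrt{-223144 - 23736} = \sqrt{-246880} = 4 i \sqrt{15430}$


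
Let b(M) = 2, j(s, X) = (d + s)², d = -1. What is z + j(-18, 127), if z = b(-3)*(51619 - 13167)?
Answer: 77265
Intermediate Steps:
j(s, X) = (-1 + s)²
z = 76904 (z = 2*(51619 - 13167) = 2*38452 = 76904)
z + j(-18, 127) = 76904 + (-1 - 18)² = 76904 + (-19)² = 76904 + 361 = 77265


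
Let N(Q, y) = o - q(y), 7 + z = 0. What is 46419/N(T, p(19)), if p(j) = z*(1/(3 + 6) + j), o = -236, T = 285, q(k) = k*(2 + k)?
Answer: -3759939/1447060 ≈ -2.5983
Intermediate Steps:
z = -7 (z = -7 + 0 = -7)
p(j) = -7/9 - 7*j (p(j) = -7*(1/(3 + 6) + j) = -7*(1/9 + j) = -7*(⅑ + j) = -7/9 - 7*j)
N(Q, y) = -236 - y*(2 + y)
46419/N(T, p(19)) = 46419/(-236 - (-7/9 - 7*19)*(2 + (-7/9 - 7*19))) = 46419/(-236 - (-7/9 - 133)*(2 + (-7/9 - 133))) = 46419/(-236 - 1*(-1204/9)*(2 - 1204/9)) = 46419/(-236 - 1*(-1204/9)*(-1186/9)) = 46419/(-236 - 1427944/81) = 46419/(-1447060/81) = 46419*(-81/1447060) = -3759939/1447060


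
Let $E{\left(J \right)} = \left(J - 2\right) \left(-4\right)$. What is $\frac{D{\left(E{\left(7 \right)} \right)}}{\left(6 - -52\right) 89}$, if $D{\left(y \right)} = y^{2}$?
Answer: $\frac{200}{2581} \approx 0.077489$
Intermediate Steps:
$E{\left(J \right)} = 8 - 4 J$ ($E{\left(J \right)} = \left(-2 + J\right) \left(-4\right) = 8 - 4 J$)
$\frac{D{\left(E{\left(7 \right)} \right)}}{\left(6 - -52\right) 89} = \frac{\left(8 - 28\right)^{2}}{\left(6 - -52\right) 89} = \frac{\left(8 - 28\right)^{2}}{\left(6 + 52\right) 89} = \frac{\left(-20\right)^{2}}{58 \cdot 89} = \frac{400}{5162} = 400 \cdot \frac{1}{5162} = \frac{200}{2581}$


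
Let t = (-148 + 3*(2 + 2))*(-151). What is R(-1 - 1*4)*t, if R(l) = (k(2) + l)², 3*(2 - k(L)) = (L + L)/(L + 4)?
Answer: 17270776/81 ≈ 2.1322e+5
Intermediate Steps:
k(L) = 2 - 2*L/(3*(4 + L)) (k(L) = 2 - (L + L)/(3*(L + 4)) = 2 - 2*L/(3*(4 + L)))
R(l) = (16/9 + l)² (R(l) = (4*(6 + 2)/(3*(4 + 2)) + l)² = ((4/3)*8/6 + l)² = ((4/3)*(⅙)*8 + l)² = (16/9 + l)²)
t = 20536 (t = (-148 + 3*4)*(-151) = (-148 + 12)*(-151) = -136*(-151) = 20536)
R(-1 - 1*4)*t = ((16 + 9*(-1 - 1*4))²/81)*20536 = ((16 + 9*(-1 - 4))²/81)*20536 = ((16 + 9*(-5))²/81)*20536 = ((16 - 45)²/81)*20536 = ((1/81)*(-29)²)*20536 = ((1/81)*841)*20536 = (841/81)*20536 = 17270776/81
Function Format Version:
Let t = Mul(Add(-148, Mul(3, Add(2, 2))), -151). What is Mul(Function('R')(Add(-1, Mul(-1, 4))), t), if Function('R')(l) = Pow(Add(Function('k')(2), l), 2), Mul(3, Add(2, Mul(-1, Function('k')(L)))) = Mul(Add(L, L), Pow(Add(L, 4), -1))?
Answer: Rational(17270776, 81) ≈ 2.1322e+5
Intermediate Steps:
Function('k')(L) = Add(2, Mul(Rational(-2, 3), L, Pow(Add(4, L), -1))) (Function('k')(L) = Add(2, Mul(Rational(-1, 3), Mul(Add(L, L), Pow(Add(L, 4), -1)))) = Add(2, Mul(Rational(-1, 3), Mul(Mul(2, L), Pow(Add(4, L), -1)))) = Add(2, Mul(Rational(-1, 3), Mul(2, L, Pow(Add(4, L), -1)))) = Add(2, Mul(Rational(-2, 3), L, Pow(Add(4, L), -1))))
Function('R')(l) = Pow(Add(Rational(16, 9), l), 2) (Function('R')(l) = Pow(Add(Mul(Rational(4, 3), Pow(Add(4, 2), -1), Add(6, 2)), l), 2) = Pow(Add(Mul(Rational(4, 3), Pow(6, -1), 8), l), 2) = Pow(Add(Mul(Rational(4, 3), Rational(1, 6), 8), l), 2) = Pow(Add(Rational(16, 9), l), 2))
t = 20536 (t = Mul(Add(-148, Mul(3, 4)), -151) = Mul(Add(-148, 12), -151) = Mul(-136, -151) = 20536)
Mul(Function('R')(Add(-1, Mul(-1, 4))), t) = Mul(Mul(Rational(1, 81), Pow(Add(16, Mul(9, Add(-1, Mul(-1, 4)))), 2)), 20536) = Mul(Mul(Rational(1, 81), Pow(Add(16, Mul(9, Add(-1, -4))), 2)), 20536) = Mul(Mul(Rational(1, 81), Pow(Add(16, Mul(9, -5)), 2)), 20536) = Mul(Mul(Rational(1, 81), Pow(Add(16, -45), 2)), 20536) = Mul(Mul(Rational(1, 81), Pow(-29, 2)), 20536) = Mul(Mul(Rational(1, 81), 841), 20536) = Mul(Rational(841, 81), 20536) = Rational(17270776, 81)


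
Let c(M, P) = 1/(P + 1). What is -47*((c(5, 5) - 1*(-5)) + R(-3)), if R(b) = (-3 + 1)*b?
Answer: -3149/6 ≈ -524.83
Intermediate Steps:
c(M, P) = 1/(1 + P)
R(b) = -2*b
-47*((c(5, 5) - 1*(-5)) + R(-3)) = -47*((1/(1 + 5) - 1*(-5)) - 2*(-3)) = -47*((1/6 + 5) + 6) = -47*(31/6 + 6) = -47*67/6 = -3149/6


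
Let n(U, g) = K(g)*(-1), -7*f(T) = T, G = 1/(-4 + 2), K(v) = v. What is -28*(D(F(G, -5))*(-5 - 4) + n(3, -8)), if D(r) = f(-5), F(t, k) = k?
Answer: -44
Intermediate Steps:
G = -1/2 (G = 1/(-2) = -1/2 ≈ -0.50000)
f(T) = -T/7
n(U, g) = -g (n(U, g) = g*(-1) = -g)
D(r) = 5/7 (D(r) = -1/7*(-5) = 5/7)
-28*(D(F(G, -5))*(-5 - 4) + n(3, -8)) = -28*(5*(-5 - 4)/7 - 1*(-8)) = -28*((5/7)*(-9) + 8) = -28*(-45/7 + 8) = -28*11/7 = -44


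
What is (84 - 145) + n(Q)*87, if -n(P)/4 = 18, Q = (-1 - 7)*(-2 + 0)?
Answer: -6325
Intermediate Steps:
Q = 16 (Q = -8*(-2) = 16)
n(P) = -72 (n(P) = -4*18 = -72)
(84 - 145) + n(Q)*87 = (84 - 145) - 72*87 = -61 - 6264 = -6325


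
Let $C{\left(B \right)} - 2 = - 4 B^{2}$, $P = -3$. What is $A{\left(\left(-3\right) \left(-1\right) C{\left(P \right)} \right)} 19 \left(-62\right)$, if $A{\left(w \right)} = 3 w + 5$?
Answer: $354578$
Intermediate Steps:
$C{\left(B \right)} = 2 - 4 B^{2}$
$A{\left(w \right)} = 5 + 3 w$
$A{\left(\left(-3\right) \left(-1\right) C{\left(P \right)} \right)} 19 \left(-62\right) = \left(5 + 3 \left(-3\right) \left(-1\right) \left(2 - 4 \left(-3\right)^{2}\right)\right) 19 \left(-62\right) = \left(5 + 3 \cdot 3 \left(2 - 36\right)\right) 19 \left(-62\right) = \left(5 + 3 \cdot 3 \left(-34\right)\right) 19 \left(-62\right) = \left(5 + 3 \left(-102\right)\right) 19 \left(-62\right) = \left(5 - 306\right) 19 \left(-62\right) = \left(-301\right) 19 \left(-62\right) = \left(-5719\right) \left(-62\right) = 354578$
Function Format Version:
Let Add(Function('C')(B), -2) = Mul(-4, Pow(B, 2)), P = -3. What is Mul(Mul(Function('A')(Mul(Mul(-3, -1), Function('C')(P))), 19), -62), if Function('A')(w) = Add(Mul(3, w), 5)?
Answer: 354578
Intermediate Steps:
Function('C')(B) = Add(2, Mul(-4, Pow(B, 2)))
Function('A')(w) = Add(5, Mul(3, w))
Mul(Mul(Function('A')(Mul(Mul(-3, -1), Function('C')(P))), 19), -62) = Mul(Mul(Add(5, Mul(3, Mul(Mul(-3, -1), Add(2, Mul(-4, Pow(-3, 2)))))), 19), -62) = Mul(Mul(Add(5, Mul(3, Mul(3, Add(2, Mul(-4, 9))))), 19), -62) = Mul(Mul(Add(5, Mul(3, Mul(3, Add(2, -36)))), 19), -62) = Mul(Mul(Add(5, Mul(3, Mul(3, -34))), 19), -62) = Mul(Mul(Add(5, Mul(3, -102)), 19), -62) = Mul(Mul(Add(5, -306), 19), -62) = Mul(Mul(-301, 19), -62) = Mul(-5719, -62) = 354578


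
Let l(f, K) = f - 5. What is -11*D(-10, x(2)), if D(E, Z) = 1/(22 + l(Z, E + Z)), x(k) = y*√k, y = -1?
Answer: -187/287 - 11*√2/287 ≈ -0.70577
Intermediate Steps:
l(f, K) = -5 + f
x(k) = -√k
D(E, Z) = 1/(17 + Z) (D(E, Z) = 1/(22 + (-5 + Z)) = 1/(17 + Z))
-11*D(-10, x(2)) = -11/(17 - √2)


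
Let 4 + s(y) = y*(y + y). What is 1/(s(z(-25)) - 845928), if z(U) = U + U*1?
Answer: -1/840932 ≈ -1.1892e-6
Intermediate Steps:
z(U) = 2*U (z(U) = U + U = 2*U)
s(y) = -4 + 2*y² (s(y) = -4 + y*(y + y) = -4 + y*(2*y) = -4 + 2*y²)
1/(s(z(-25)) - 845928) = 1/((-4 + 2*(2*(-25))²) - 845928) = 1/((-4 + 2*(-50)²) - 845928) = 1/((-4 + 2*2500) - 845928) = 1/((-4 + 5000) - 845928) = 1/(4996 - 845928) = 1/(-840932) = -1/840932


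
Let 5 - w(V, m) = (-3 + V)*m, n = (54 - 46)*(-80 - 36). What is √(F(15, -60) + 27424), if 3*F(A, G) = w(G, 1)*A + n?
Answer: 2*√61773/3 ≈ 165.69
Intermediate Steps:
n = -928 (n = 8*(-116) = -928)
w(V, m) = 5 - m*(-3 + V) (w(V, m) = 5 - (-3 + V)*m = 5 - m*(-3 + V))
F(A, G) = -928/3 + A*(8 - G)/3 (F(A, G) = ((5 + 3*1 - 1*G*1)*A - 928)/3 = ((5 + 3 - G)*A - 928)/3 = ((8 - G)*A - 928)/3 = (A*(8 - G) - 928)/3 = (-928 + A*(8 - G))/3 = -928/3 + A*(8 - G)/3)
√(F(15, -60) + 27424) = √((-928/3 - ⅓*15*(-8 - 60)) + 27424) = √((-928/3 - ⅓*15*(-68)) + 27424) = √((-928/3 + 340) + 27424) = √(92/3 + 27424) = √(82364/3) = 2*√61773/3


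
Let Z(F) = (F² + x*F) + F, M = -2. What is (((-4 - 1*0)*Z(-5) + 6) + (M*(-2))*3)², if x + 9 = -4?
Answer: 103684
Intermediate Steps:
x = -13 (x = -9 - 4 = -13)
Z(F) = F² - 12*F (Z(F) = (F² - 13*F) + F = F² - 12*F)
(((-4 - 1*0)*Z(-5) + 6) + (M*(-2))*3)² = (((-4 - 1*0)*(-5*(-12 - 5)) + 6) - 2*(-2)*3)² = (((-4 + 0)*(-5*(-17)) + 6) + 4*3)² = ((-4*85 + 6) + 12)² = ((-340 + 6) + 12)² = (-334 + 12)² = (-322)² = 103684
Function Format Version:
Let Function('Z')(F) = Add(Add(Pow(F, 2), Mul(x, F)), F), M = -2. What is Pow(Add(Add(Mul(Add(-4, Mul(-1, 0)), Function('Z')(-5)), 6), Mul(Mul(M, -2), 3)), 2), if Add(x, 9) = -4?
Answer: 103684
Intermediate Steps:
x = -13 (x = Add(-9, -4) = -13)
Function('Z')(F) = Add(Pow(F, 2), Mul(-12, F)) (Function('Z')(F) = Add(Add(Pow(F, 2), Mul(-13, F)), F) = Add(Pow(F, 2), Mul(-12, F)))
Pow(Add(Add(Mul(Add(-4, Mul(-1, 0)), Function('Z')(-5)), 6), Mul(Mul(M, -2), 3)), 2) = Pow(Add(Add(Mul(Add(-4, Mul(-1, 0)), Mul(-5, Add(-12, -5))), 6), Mul(Mul(-2, -2), 3)), 2) = Pow(Add(Add(Mul(Add(-4, 0), Mul(-5, -17)), 6), Mul(4, 3)), 2) = Pow(Add(Add(Mul(-4, 85), 6), 12), 2) = Pow(Add(Add(-340, 6), 12), 2) = Pow(Add(-334, 12), 2) = Pow(-322, 2) = 103684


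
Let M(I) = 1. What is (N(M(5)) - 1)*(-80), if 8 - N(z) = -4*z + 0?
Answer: -880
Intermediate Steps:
N(z) = 8 + 4*z (N(z) = 8 - (-4*z + 0) = 8 - (-4)*z = 8 + 4*z)
(N(M(5)) - 1)*(-80) = ((8 + 4*1) - 1)*(-80) = ((8 + 4) - 1)*(-80) = (12 - 1)*(-80) = 11*(-80) = -880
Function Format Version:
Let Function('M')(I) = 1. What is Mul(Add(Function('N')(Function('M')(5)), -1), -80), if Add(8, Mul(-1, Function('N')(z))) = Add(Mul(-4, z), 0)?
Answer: -880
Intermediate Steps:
Function('N')(z) = Add(8, Mul(4, z)) (Function('N')(z) = Add(8, Mul(-1, Add(Mul(-4, z), 0))) = Add(8, Mul(-1, Mul(-4, z))) = Add(8, Mul(4, z)))
Mul(Add(Function('N')(Function('M')(5)), -1), -80) = Mul(Add(Add(8, Mul(4, 1)), -1), -80) = Mul(Add(Add(8, 4), -1), -80) = Mul(Add(12, -1), -80) = Mul(11, -80) = -880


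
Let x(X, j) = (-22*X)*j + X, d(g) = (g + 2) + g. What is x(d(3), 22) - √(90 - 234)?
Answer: -3864 - 12*I ≈ -3864.0 - 12.0*I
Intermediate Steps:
d(g) = 2 + 2*g (d(g) = (2 + g) + g = 2 + 2*g)
x(X, j) = X - 22*X*j (x(X, j) = -22*X*j + X = X - 22*X*j)
x(d(3), 22) - √(90 - 234) = (2 + 2*3)*(1 - 22*22) - √(90 - 234) = (2 + 6)*(1 - 484) - √(-144) = 8*(-483) - 12*I = -3864 - 12*I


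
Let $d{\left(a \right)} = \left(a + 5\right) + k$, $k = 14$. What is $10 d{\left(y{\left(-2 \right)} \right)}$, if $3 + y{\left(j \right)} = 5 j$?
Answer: $60$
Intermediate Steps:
$y{\left(j \right)} = -3 + 5 j$
$d{\left(a \right)} = 19 + a$ ($d{\left(a \right)} = \left(a + 5\right) + 14 = \left(5 + a\right) + 14 = 19 + a$)
$10 d{\left(y{\left(-2 \right)} \right)} = 10 \left(19 + \left(-3 + 5 \left(-2\right)\right)\right) = 10 \left(19 - 13\right) = 10 \cdot 6 = 60$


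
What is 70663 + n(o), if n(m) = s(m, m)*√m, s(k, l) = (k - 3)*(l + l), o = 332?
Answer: 70663 + 436912*√83 ≈ 4.0511e+6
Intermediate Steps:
s(k, l) = 2*l*(-3 + k) (s(k, l) = (-3 + k)*(2*l) = 2*l*(-3 + k))
n(m) = 2*m^(3/2)*(-3 + m) (n(m) = (2*m*(-3 + m))*√m = 2*m^(3/2)*(-3 + m))
70663 + n(o) = 70663 + 2*332^(3/2)*(-3 + 332) = 70663 + 2*(664*√83)*329 = 70663 + 436912*√83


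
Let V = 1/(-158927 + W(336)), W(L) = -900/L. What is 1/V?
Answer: -4450031/28 ≈ -1.5893e+5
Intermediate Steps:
V = -28/4450031 (V = 1/(-158927 - 900/336) = 1/(-158927 - 900*1/336) = 1/(-158927 - 75/28) = 1/(-4450031/28) = -28/4450031 ≈ -6.2921e-6)
1/V = 1/(-28/4450031) = -4450031/28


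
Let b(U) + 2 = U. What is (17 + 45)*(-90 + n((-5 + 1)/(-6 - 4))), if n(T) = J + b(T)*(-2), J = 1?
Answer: -26598/5 ≈ -5319.6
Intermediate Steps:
b(U) = -2 + U
n(T) = 5 - 2*T (n(T) = 1 + (-2 + T)*(-2) = 1 + (4 - 2*T) = 5 - 2*T)
(17 + 45)*(-90 + n((-5 + 1)/(-6 - 4))) = (17 + 45)*(-90 + (5 - 2*(-5 + 1)/(-6 - 4))) = 62*(-90 + (5 - (-8)/(-10))) = 62*(-90 + (5 - (-8)*(-1)/10)) = 62*(-90 + (5 - 2*⅖)) = 62*(-90 + (5 - ⅘)) = 62*(-90 + 21/5) = 62*(-429/5) = -26598/5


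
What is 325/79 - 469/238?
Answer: 5757/2686 ≈ 2.1433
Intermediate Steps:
325/79 - 469/238 = 325*(1/79) - 469*1/238 = 325/79 - 67/34 = 5757/2686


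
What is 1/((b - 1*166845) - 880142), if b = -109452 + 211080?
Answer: -1/945359 ≈ -1.0578e-6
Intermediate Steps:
b = 101628
1/((b - 1*166845) - 880142) = 1/((101628 - 1*166845) - 880142) = 1/((101628 - 166845) - 880142) = 1/(-65217 - 880142) = 1/(-945359) = -1/945359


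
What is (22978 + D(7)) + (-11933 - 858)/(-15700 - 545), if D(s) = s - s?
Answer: 373290401/16245 ≈ 22979.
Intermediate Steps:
D(s) = 0
(22978 + D(7)) + (-11933 - 858)/(-15700 - 545) = (22978 + 0) + (-11933 - 858)/(-15700 - 545) = 22978 - 12791/(-16245) = 22978 - 12791*(-1/16245) = 22978 + 12791/16245 = 373290401/16245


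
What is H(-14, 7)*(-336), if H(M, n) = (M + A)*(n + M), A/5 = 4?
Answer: 14112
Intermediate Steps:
A = 20 (A = 5*4 = 20)
H(M, n) = (20 + M)*(M + n) (H(M, n) = (M + 20)*(n + M) = (20 + M)*(M + n))
H(-14, 7)*(-336) = ((-14)**2 + 20*(-14) + 20*7 - 14*7)*(-336) = (196 - 280 + 140 - 98)*(-336) = -42*(-336) = 14112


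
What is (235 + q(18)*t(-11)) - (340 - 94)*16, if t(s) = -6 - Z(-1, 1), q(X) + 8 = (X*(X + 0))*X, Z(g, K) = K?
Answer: -44469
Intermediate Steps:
q(X) = -8 + X**3 (q(X) = -8 + (X*(X + 0))*X = -8 + (X*X)*X = -8 + X**2*X = -8 + X**3)
t(s) = -7 (t(s) = -6 - 1*1 = -6 - 1 = -7)
(235 + q(18)*t(-11)) - (340 - 94)*16 = (235 + (-8 + 18**3)*(-7)) - (340 - 94)*16 = (235 + (-8 + 5832)*(-7)) - 246*16 = (235 + 5824*(-7)) - 1*3936 = (235 - 40768) - 3936 = -40533 - 3936 = -44469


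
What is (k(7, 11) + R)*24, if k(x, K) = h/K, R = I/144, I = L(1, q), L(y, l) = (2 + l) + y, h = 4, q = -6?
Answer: 181/22 ≈ 8.2273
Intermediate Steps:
L(y, l) = 2 + l + y
I = -3 (I = 2 - 6 + 1 = -3)
R = -1/48 (R = -3/144 = -3*1/144 = -1/48 ≈ -0.020833)
k(x, K) = 4/K
(k(7, 11) + R)*24 = (4/11 - 1/48)*24 = (181/528)*24 = 181/22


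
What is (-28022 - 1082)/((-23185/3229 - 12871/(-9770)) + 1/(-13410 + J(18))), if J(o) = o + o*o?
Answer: 5999214918818880/1208524752859 ≈ 4964.1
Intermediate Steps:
J(o) = o + o²
(-28022 - 1082)/((-23185/3229 - 12871/(-9770)) + 1/(-13410 + J(18))) = (-28022 - 1082)/((-23185/3229 - 12871/(-9770)) + 1/(-13410 + 18*(1 + 18))) = -29104/((-23185*1/3229 - 12871*(-1/9770)) + 1/(-13410 + 18*19)) = -29104/((-23185/3229 + 12871/9770) + 1/(-13410 + 342)) = -29104/(-184956991/31547330 + 1/(-13068)) = -29104/(-184956991/31547330 - 1/13068) = -29104/(-1208524752859/206130254220) = -29104*(-206130254220/1208524752859) = 5999214918818880/1208524752859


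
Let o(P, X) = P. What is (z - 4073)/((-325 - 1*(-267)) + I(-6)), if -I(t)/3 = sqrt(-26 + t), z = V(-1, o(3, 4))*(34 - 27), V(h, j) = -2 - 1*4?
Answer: 119335/1826 - 12345*I*sqrt(2)/913 ≈ 65.353 - 19.122*I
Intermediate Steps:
V(h, j) = -6 (V(h, j) = -2 - 4 = -6)
z = -42 (z = -6*(34 - 27) = -6*7 = -42)
I(t) = -3*sqrt(-26 + t)
(z - 4073)/((-325 - 1*(-267)) + I(-6)) = (-42 - 4073)/((-325 - 1*(-267)) - 3*sqrt(-26 - 6)) = -4115/((-325 + 267) - 12*I*sqrt(2)) = -4115/(-58 - 12*I*sqrt(2))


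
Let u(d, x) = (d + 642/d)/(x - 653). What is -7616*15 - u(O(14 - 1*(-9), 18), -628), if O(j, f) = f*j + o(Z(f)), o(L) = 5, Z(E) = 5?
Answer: -61316887157/536739 ≈ -1.1424e+5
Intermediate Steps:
O(j, f) = 5 + f*j (O(j, f) = f*j + 5 = 5 + f*j)
u(d, x) = (d + 642/d)/(-653 + x)
-7616*15 - u(O(14 - 1*(-9), 18), -628) = -7616*15 - (642 + (5 + 18*(14 - 1*(-9)))²)/((5 + 18*(14 - 1*(-9)))*(-653 - 628)) = -114240 - (642 + (5 + 18*(14 + 9))²)/((5 + 18*(14 + 9))*(-1281)) = -114240 - (-1)*(642 + (5 + 18*23)²)/((5 + 18*23)*1281) = -114240 - (-1)*(642 + (5 + 414)²)/((5 + 414)*1281) = -114240 - (-1)*(642 + 419²)/(419*1281) = -114240 - (-1)*(642 + 175561)/(419*1281) = -114240 - (-1)*176203/(419*1281) = -114240 - 1*(-176203/536739) = -114240 + 176203/536739 = -61316887157/536739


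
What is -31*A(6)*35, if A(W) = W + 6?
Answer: -13020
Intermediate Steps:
A(W) = 6 + W
-31*A(6)*35 = -31*(6 + 6)*35 = -31*12*35 = -372*35 = -13020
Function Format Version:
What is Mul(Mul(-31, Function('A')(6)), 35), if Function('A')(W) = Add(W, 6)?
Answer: -13020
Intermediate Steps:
Function('A')(W) = Add(6, W)
Mul(Mul(-31, Function('A')(6)), 35) = Mul(Mul(-31, Add(6, 6)), 35) = Mul(Mul(-31, 12), 35) = Mul(-372, 35) = -13020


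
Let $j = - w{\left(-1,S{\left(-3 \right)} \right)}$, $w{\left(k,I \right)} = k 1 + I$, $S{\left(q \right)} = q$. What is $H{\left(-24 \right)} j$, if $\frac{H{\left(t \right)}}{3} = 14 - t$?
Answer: $456$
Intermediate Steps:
$H{\left(t \right)} = 42 - 3 t$ ($H{\left(t \right)} = 3 \left(14 - t\right) = 42 - 3 t$)
$w{\left(k,I \right)} = I + k$ ($w{\left(k,I \right)} = k + I = I + k$)
$j = 4$ ($j = - (-3 - 1) = \left(-1\right) \left(-4\right) = 4$)
$H{\left(-24 \right)} j = \left(42 - -72\right) 4 = \left(42 + 72\right) 4 = 114 \cdot 4 = 456$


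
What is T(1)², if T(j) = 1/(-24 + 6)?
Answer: 1/324 ≈ 0.0030864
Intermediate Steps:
T(j) = -1/18 (T(j) = 1/(-18) = -1/18)
T(1)² = (-1/18)² = 1/324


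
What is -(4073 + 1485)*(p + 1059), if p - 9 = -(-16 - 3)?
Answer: -6041546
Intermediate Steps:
p = 28 (p = 9 - (-16 - 3) = 9 - 1*(-19) = 9 + 19 = 28)
-(4073 + 1485)*(p + 1059) = -(4073 + 1485)*(28 + 1059) = -5558*1087 = -1*6041546 = -6041546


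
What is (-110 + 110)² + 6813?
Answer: 6813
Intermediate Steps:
(-110 + 110)² + 6813 = 0² + 6813 = 0 + 6813 = 6813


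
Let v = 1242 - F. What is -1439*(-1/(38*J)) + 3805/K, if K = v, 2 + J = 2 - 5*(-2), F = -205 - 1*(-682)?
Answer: 509347/58140 ≈ 8.7607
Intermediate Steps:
F = 477 (F = -205 + 682 = 477)
v = 765 (v = 1242 - 1*477 = 1242 - 477 = 765)
J = 10 (J = -2 + (2 - 5*(-2)) = -2 + (2 + 10) = -2 + 12 = 10)
K = 765
-1439*(-1/(38*J)) + 3805/K = -1439/(10*(-38)) + 3805/765 = -1439/(-380) + 3805*(1/765) = -1439*(-1/380) + 761/153 = 1439/380 + 761/153 = 509347/58140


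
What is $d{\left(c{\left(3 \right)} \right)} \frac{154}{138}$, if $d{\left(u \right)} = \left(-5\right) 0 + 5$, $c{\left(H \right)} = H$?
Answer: $\frac{385}{69} \approx 5.5797$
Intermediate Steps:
$d{\left(u \right)} = 5$ ($d{\left(u \right)} = 0 + 5 = 5$)
$d{\left(c{\left(3 \right)} \right)} \frac{154}{138} = 5 \cdot \frac{154}{138} = 5 \cdot 154 \cdot \frac{1}{138} = 5 \cdot \frac{77}{69} = \frac{385}{69}$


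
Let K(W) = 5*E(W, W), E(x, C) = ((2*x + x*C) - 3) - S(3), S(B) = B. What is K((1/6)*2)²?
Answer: 55225/81 ≈ 681.79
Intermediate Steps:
E(x, C) = -6 + 2*x + C*x (E(x, C) = ((2*x + x*C) - 3) - 1*3 = ((2*x + C*x) - 3) - 3 = (-3 + 2*x + C*x) - 3 = -6 + 2*x + C*x)
K(W) = -30 + 5*W² + 10*W (K(W) = 5*(-6 + 2*W + W*W) = 5*(-6 + 2*W + W²) = 5*(-6 + W² + 2*W) = -30 + 5*W² + 10*W)
K((1/6)*2)² = (-30 + 5*((1/6)*2)² + 10*((1/6)*2))² = (-30 + 5*((1*(⅙))*2)² + 10*((1*(⅙))*2))² = (-30 + 5*((⅙)*2)² + 10*((⅙)*2))² = (-30 + 5*(⅓)² + 10*(⅓))² = (-30 + 5*(⅑) + 10/3)² = (-30 + 5/9 + 10/3)² = (-235/9)² = 55225/81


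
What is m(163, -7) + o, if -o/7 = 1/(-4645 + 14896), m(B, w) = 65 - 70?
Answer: -51262/10251 ≈ -5.0007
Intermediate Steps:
m(B, w) = -5
o = -7/10251 (o = -7/(-4645 + 14896) = -7/10251 ≈ -0.00068286)
m(163, -7) + o = -5 - 7/10251 = -51262/10251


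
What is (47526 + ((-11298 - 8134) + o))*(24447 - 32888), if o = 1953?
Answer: -253626727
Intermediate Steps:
(47526 + ((-11298 - 8134) + o))*(24447 - 32888) = (47526 + ((-11298 - 8134) + 1953))*(24447 - 32888) = (47526 + (-19432 + 1953))*(-8441) = (47526 - 17479)*(-8441) = 30047*(-8441) = -253626727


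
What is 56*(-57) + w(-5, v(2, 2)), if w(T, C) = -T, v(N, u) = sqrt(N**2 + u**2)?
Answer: -3187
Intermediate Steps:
56*(-57) + w(-5, v(2, 2)) = 56*(-57) - 1*(-5) = -3192 + 5 = -3187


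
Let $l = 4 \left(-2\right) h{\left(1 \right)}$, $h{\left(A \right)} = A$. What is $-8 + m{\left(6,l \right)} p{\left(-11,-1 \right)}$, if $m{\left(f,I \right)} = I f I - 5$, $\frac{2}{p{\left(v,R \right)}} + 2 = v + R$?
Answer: $- \frac{435}{7} \approx -62.143$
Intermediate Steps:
$p{\left(v,R \right)} = \frac{2}{-2 + R + v}$ ($p{\left(v,R \right)} = \frac{2}{-2 + \left(v + R\right)} = \frac{2}{-2 + \left(R + v\right)} = \frac{2}{-2 + R + v}$)
$l = -8$ ($l = 4 \left(-2\right) 1 = \left(-8\right) 1 = -8$)
$m{\left(f,I \right)} = -5 + f I^{2}$ ($m{\left(f,I \right)} = f I^{2} - 5 = -5 + f I^{2}$)
$-8 + m{\left(6,l \right)} p{\left(-11,-1 \right)} = -8 + \left(-5 + 6 \left(-8\right)^{2}\right) \frac{2}{-2 - 1 - 11} = -8 + \left(-5 + 6 \cdot 64\right) \frac{2}{-14} = -8 + \left(-5 + 384\right) 2 \left(- \frac{1}{14}\right) = -8 + 379 \left(- \frac{1}{7}\right) = -8 - \frac{379}{7} = - \frac{435}{7}$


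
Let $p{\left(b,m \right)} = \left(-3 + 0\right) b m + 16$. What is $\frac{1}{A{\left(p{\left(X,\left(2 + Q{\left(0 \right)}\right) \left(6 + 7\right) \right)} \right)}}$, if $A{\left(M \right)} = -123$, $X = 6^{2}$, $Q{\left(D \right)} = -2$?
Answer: $- \frac{1}{123} \approx -0.0081301$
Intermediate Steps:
$X = 36$
$p{\left(b,m \right)} = 16 - 3 b m$ ($p{\left(b,m \right)} = - 3 b m + 16 = 16 - 3 b m$)
$\frac{1}{A{\left(p{\left(X,\left(2 + Q{\left(0 \right)}\right) \left(6 + 7\right) \right)} \right)}} = \frac{1}{-123} = - \frac{1}{123}$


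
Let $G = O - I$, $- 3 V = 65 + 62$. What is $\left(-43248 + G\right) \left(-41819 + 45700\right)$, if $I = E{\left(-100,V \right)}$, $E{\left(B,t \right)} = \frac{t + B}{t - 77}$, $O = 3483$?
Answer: $- \frac{55251068657}{358} \approx -1.5433 \cdot 10^{8}$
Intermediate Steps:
$V = - \frac{127}{3}$ ($V = - \frac{65 + 62}{3} = \left(- \frac{1}{3}\right) 127 = - \frac{127}{3} \approx -42.333$)
$E{\left(B,t \right)} = \frac{B + t}{-77 + t}$
$I = \frac{427}{358}$ ($I = \frac{-100 - \frac{127}{3}}{-77 - \frac{127}{3}} = \frac{1}{- \frac{358}{3}} \left(- \frac{427}{3}\right) = \left(- \frac{3}{358}\right) \left(- \frac{427}{3}\right) = \frac{427}{358} \approx 1.1927$)
$G = \frac{1246487}{358}$ ($G = 3483 - \frac{427}{358} = \frac{1246487}{358} \approx 3481.8$)
$\left(-43248 + G\right) \left(-41819 + 45700\right) = \left(-43248 + \frac{1246487}{358}\right) \left(-41819 + 45700\right) = \left(- \frac{14236297}{358}\right) 3881 = - \frac{55251068657}{358}$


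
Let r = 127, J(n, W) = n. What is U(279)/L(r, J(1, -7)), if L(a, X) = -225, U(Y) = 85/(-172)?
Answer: 17/7740 ≈ 0.0021964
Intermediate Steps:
U(Y) = -85/172 (U(Y) = 85*(-1/172) = -85/172)
U(279)/L(r, J(1, -7)) = -85/172/(-225) = -85/172*(-1/225) = 17/7740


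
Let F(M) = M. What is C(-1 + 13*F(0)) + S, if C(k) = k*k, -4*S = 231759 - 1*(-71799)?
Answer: -151777/2 ≈ -75889.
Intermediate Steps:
S = -151779/2 (S = -(231759 - 1*(-71799))/4 = -(231759 + 71799)/4 = -¼*303558 = -151779/2 ≈ -75890.)
C(k) = k²
C(-1 + 13*F(0)) + S = (-1 + 13*0)² - 151779/2 = (-1 + 0)² - 151779/2 = (-1)² - 151779/2 = 1 - 151779/2 = -151777/2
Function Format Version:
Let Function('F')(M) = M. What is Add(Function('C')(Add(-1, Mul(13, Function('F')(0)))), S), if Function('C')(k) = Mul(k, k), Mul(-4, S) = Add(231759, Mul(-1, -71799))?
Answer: Rational(-151777, 2) ≈ -75889.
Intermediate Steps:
S = Rational(-151779, 2) (S = Mul(Rational(-1, 4), Add(231759, Mul(-1, -71799))) = Mul(Rational(-1, 4), Add(231759, 71799)) = Mul(Rational(-1, 4), 303558) = Rational(-151779, 2) ≈ -75890.)
Function('C')(k) = Pow(k, 2)
Add(Function('C')(Add(-1, Mul(13, Function('F')(0)))), S) = Add(Pow(Add(-1, Mul(13, 0)), 2), Rational(-151779, 2)) = Add(Pow(Add(-1, 0), 2), Rational(-151779, 2)) = Add(Pow(-1, 2), Rational(-151779, 2)) = Add(1, Rational(-151779, 2)) = Rational(-151777, 2)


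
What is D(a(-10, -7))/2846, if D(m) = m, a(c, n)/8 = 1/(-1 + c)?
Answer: -4/15653 ≈ -0.00025554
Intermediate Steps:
a(c, n) = 8/(-1 + c)
D(a(-10, -7))/2846 = (8/(-1 - 10))/2846 = (8/(-11))*(1/2846) = (8*(-1/11))*(1/2846) = -8/11*1/2846 = -4/15653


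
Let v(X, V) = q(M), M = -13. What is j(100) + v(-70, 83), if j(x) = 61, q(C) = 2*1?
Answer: 63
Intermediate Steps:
q(C) = 2
v(X, V) = 2
j(100) + v(-70, 83) = 61 + 2 = 63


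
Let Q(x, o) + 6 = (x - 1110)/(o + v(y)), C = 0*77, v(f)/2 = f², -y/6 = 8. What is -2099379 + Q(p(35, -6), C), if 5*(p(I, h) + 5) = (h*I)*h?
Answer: -9673966943/4608 ≈ -2.0994e+6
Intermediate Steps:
y = -48 (y = -6*8 = -48)
v(f) = 2*f²
C = 0
p(I, h) = -5 + I*h²/5 (p(I, h) = -5 + ((h*I)*h)/5 = -5 + ((I*h)*h)/5 = -5 + (I*h²)/5 = -5 + I*h²/5)
Q(x, o) = -6 + (-1110 + x)/(4608 + o) (Q(x, o) = -6 + (x - 1110)/(o + 2*(-48)²) = -6 + (-1110 + x)/(o + 2*2304) = -6 + (-1110 + x)/(o + 4608) = -6 + (-1110 + x)/(4608 + o))
-2099379 + Q(p(35, -6), C) = -2099379 + (-28758 + (-5 + (⅕)*35*(-6)²) - 6*0)/(4608 + 0) = -2099379 + (-28758 + (-5 + (⅕)*35*36) + 0)/4608 = -2099379 + (-28758 + (-5 + 252) + 0)/4608 = -2099379 + (-28758 + 247 + 0)/4608 = -2099379 + (1/4608)*(-28511) = -2099379 - 28511/4608 = -9673966943/4608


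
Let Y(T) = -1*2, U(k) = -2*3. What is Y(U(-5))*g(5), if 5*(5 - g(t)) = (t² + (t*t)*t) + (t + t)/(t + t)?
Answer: 252/5 ≈ 50.400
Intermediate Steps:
U(k) = -6
g(t) = 24/5 - t²/5 - t³/5 (g(t) = 5 - ((t² + (t*t)*t) + (t + t)/(t + t))/5 = 5 - ((t² + t²*t) + (2*t)/((2*t)))/5 = 5 - ((t² + t³) + (2*t)*(1/(2*t)))/5 = 5 - ((t² + t³) + 1)/5 = 5 - (1 + t² + t³)/5 = 5 + (-⅕ - t²/5 - t³/5) = 24/5 - t²/5 - t³/5)
Y(T) = -2
Y(U(-5))*g(5) = -2*(24/5 - ⅕*5² - ⅕*5³) = -2*(24/5 - ⅕*25 - ⅕*125) = -2*(24/5 - 5 - 25) = -2*(-126/5) = 252/5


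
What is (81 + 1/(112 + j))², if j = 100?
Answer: 294911929/44944 ≈ 6561.8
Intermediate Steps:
(81 + 1/(112 + j))² = (81 + 1/(112 + 100))² = (81 + 1/212)² = (17173/212)² = 294911929/44944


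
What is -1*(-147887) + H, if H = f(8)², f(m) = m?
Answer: 147951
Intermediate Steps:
H = 64 (H = 8² = 64)
-1*(-147887) + H = -1*(-147887) + 64 = 147887 + 64 = 147951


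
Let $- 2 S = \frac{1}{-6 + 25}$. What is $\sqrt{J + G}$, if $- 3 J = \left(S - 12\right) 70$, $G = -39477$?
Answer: $\frac{i \sqrt{127349058}}{57} \approx 197.98 i$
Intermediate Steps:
$S = - \frac{1}{38}$ ($S = - \frac{1}{2 \left(-6 + 25\right)} = - \frac{1}{2 \cdot 19} = \left(- \frac{1}{2}\right) \frac{1}{19} = - \frac{1}{38} \approx -0.026316$)
$J = \frac{15995}{57}$ ($J = - \frac{\left(- \frac{1}{38} - 12\right) 70}{3} = - \frac{\left(- \frac{457}{38}\right) 70}{3} = \left(- \frac{1}{3}\right) \left(- \frac{15995}{19}\right) = \frac{15995}{57} \approx 280.61$)
$\sqrt{J + G} = \sqrt{\frac{15995}{57} - 39477} = \sqrt{- \frac{2234194}{57}} = \frac{i \sqrt{127349058}}{57}$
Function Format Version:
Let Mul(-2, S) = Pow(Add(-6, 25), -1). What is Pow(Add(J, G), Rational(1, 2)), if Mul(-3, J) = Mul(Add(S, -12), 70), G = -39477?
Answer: Mul(Rational(1, 57), I, Pow(127349058, Rational(1, 2))) ≈ Mul(197.98, I)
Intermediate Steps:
S = Rational(-1, 38) (S = Mul(Rational(-1, 2), Pow(Add(-6, 25), -1)) = Mul(Rational(-1, 2), Pow(19, -1)) = Mul(Rational(-1, 2), Rational(1, 19)) = Rational(-1, 38) ≈ -0.026316)
J = Rational(15995, 57) (J = Mul(Rational(-1, 3), Mul(Add(Rational(-1, 38), -12), 70)) = Mul(Rational(-1, 3), Mul(Rational(-457, 38), 70)) = Mul(Rational(-1, 3), Rational(-15995, 19)) = Rational(15995, 57) ≈ 280.61)
Pow(Add(J, G), Rational(1, 2)) = Pow(Add(Rational(15995, 57), -39477), Rational(1, 2)) = Pow(Rational(-2234194, 57), Rational(1, 2)) = Mul(Rational(1, 57), I, Pow(127349058, Rational(1, 2)))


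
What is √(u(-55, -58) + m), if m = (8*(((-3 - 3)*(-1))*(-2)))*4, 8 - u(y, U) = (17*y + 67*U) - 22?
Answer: √4467 ≈ 66.836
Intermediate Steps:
u(y, U) = 30 - 67*U - 17*y (u(y, U) = 8 - ((17*y + 67*U) - 22) = 8 - (-22 + 17*y + 67*U) = 8 + (22 - 67*U - 17*y) = 30 - 67*U - 17*y)
m = -384 (m = (8*(-6*(-1)*(-2)))*4 = (8*(6*(-2)))*4 = (8*(-12))*4 = -96*4 = -384)
√(u(-55, -58) + m) = √((30 - 67*(-58) - 17*(-55)) - 384) = √((30 + 3886 + 935) - 384) = √(4851 - 384) = √4467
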